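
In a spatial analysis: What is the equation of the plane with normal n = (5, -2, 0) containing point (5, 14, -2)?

The plane through P with normal n = (a, b, c) satisfies n·(r - P) = 0,
i.e. ax + by + cz = a·x₀ + b·y₀ + c·z₀.
d = 5·5 + (-2)·14 + 0·(-2)
  = 25 - 28 + 0
  = -3
Equation: 5x - 2y = -3

5x - 2y = -3


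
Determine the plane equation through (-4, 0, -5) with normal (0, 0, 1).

The plane through P with normal n = (a, b, c) satisfies n·(r - P) = 0,
i.e. ax + by + cz = a·x₀ + b·y₀ + c·z₀.
d = 0·(-4) + 0·0 + 1·(-5)
  = 0 + 0 - 5
  = -5
Equation: z = -5

z = -5


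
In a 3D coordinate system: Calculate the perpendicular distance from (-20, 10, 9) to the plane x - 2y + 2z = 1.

distance = |a·x₀ + b·y₀ + c·z₀ - d| / √(a² + b² + c²)
  = |1·(-20) + (-2)·10 + 2·9 - 1| / √(1² + (-2)² + 2²)
  = |-20 - 20 + 18 - 1| / √(1 + 4 + 4)
  = |-23| / √9
  = 23 / 3
  ≈ 7.667

7.667


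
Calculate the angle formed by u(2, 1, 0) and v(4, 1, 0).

u·v = 2·4 + 1·1 + 0·0 = 8 + 1 + 0 = 9
|u| = √(2² + 1² + 0²) = √5 ≈ 2.236
|v| = √(4² + 1² + 0²) = √17 ≈ 4.123
cos θ = (u·v)/(|u||v|) = 9/(2.236·4.123) ≈ 0.9762
θ = arccos(0.9762) ≈ 12.53°

12.53°


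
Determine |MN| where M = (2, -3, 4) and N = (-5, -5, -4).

d = √[(x₂-x₁)² + (y₂-y₁)² + (z₂-z₁)²]
  = √[(-7)² + (-2)² + (-8)²]
  = √[49 + 4 + 64]
  = √117
  ≈ 10.82

10.82


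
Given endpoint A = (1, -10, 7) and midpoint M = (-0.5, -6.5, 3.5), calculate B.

B = 2M - A
  = (2·(-0.5) - 1, 2·(-6.5) - (-10), 2·3.5 - 7)
  = (-1 - 1, -13 + 10, 7 - 7)
  = (-2, -3, 0)

(-2, -3, 0)


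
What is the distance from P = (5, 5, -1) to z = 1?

distance = |a·x₀ + b·y₀ + c·z₀ - d| / √(a² + b² + c²)
  = |0·5 + 0·5 + 1·(-1) - 1| / √(0² + 0² + 1²)
  = |0 + 0 - 1 - 1| / √(0 + 0 + 1)
  = |-2| / √1
  = 2 / 1
  ≈ 2

2


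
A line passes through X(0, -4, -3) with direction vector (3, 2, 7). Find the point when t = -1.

P(t) = X + t·d
  = (0 + 3·(-1), -4 + 2·(-1), -3 + 7·(-1))
  = (0 - 3, -4 - 2, -3 - 7)
  = (-3, -6, -10)

(-3, -6, -10)


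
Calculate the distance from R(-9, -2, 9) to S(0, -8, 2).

d = √[(x₂-x₁)² + (y₂-y₁)² + (z₂-z₁)²]
  = √[9² + (-6)² + (-7)²]
  = √[81 + 36 + 49]
  = √166
  ≈ 12.88

12.88


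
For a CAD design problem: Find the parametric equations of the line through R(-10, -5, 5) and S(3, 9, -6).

Direction vector d = S - R = (3 + 10, 9 + 5, -6 - 5) = (13, 14, -11)
Parametric form r = R + t·d:
x = -10 + 13t, y = -5 + 14t, z = 5 - 11t

x = -10 + 13t, y = -5 + 14t, z = 5 - 11t


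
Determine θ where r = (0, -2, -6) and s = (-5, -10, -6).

r·s = 0·(-5) + (-2)·(-10) + (-6)·(-6) = 0 + 20 + 36 = 56
|r| = √(0² + (-2)² + (-6)²) = √40 ≈ 6.325
|s| = √((-5)² + (-10)² + (-6)²) = √161 ≈ 12.69
cos θ = (r·s)/(|r||s|) = 56/(6.325·12.69) ≈ 0.6978
θ = arccos(0.6978) ≈ 45.75°

45.75°


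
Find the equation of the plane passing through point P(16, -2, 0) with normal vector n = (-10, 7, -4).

The plane through P with normal n = (a, b, c) satisfies n·(r - P) = 0,
i.e. ax + by + cz = a·x₀ + b·y₀ + c·z₀.
d = (-10)·16 + 7·(-2) + (-4)·0
  = -160 - 14 + 0
  = -174
Equation: -10x + 7y - 4z = -174

-10x + 7y - 4z = -174


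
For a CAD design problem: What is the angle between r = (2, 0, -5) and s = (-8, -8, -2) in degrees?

r·s = 2·(-8) + 0·(-8) + (-5)·(-2) = -16 + 0 + 10 = -6
|r| = √(2² + 0² + (-5)²) = √29 ≈ 5.385
|s| = √((-8)² + (-8)² + (-2)²) = √132 ≈ 11.49
cos θ = (r·s)/(|r||s|) = -6/(5.385·11.49) ≈ -0.09698
θ = arccos(-0.09698) ≈ 95.57°

95.57°


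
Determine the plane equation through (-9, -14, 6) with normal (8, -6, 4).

The plane through P with normal n = (a, b, c) satisfies n·(r - P) = 0,
i.e. ax + by + cz = a·x₀ + b·y₀ + c·z₀.
d = 8·(-9) + (-6)·(-14) + 4·6
  = -72 + 84 + 24
  = 36
Equation: 8x - 6y + 4z = 36

8x - 6y + 4z = 36


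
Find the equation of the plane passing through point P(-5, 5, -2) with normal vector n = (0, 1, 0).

The plane through P with normal n = (a, b, c) satisfies n·(r - P) = 0,
i.e. ax + by + cz = a·x₀ + b·y₀ + c·z₀.
d = 0·(-5) + 1·5 + 0·(-2)
  = 0 + 5 + 0
  = 5
Equation: y = 5

y = 5


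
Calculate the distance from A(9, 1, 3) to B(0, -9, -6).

d = √[(x₂-x₁)² + (y₂-y₁)² + (z₂-z₁)²]
  = √[(-9)² + (-10)² + (-9)²]
  = √[81 + 100 + 81]
  = √262
  ≈ 16.19

16.19


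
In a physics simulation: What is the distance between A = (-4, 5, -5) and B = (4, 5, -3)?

d = √[(x₂-x₁)² + (y₂-y₁)² + (z₂-z₁)²]
  = √[8² + 0² + 2²]
  = √[64 + 0 + 4]
  = √68
  ≈ 8.246

8.246


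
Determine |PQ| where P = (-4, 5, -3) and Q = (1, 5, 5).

d = √[(x₂-x₁)² + (y₂-y₁)² + (z₂-z₁)²]
  = √[5² + 0² + 8²]
  = √[25 + 0 + 64]
  = √89
  ≈ 9.434

9.434


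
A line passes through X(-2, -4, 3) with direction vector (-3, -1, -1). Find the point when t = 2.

P(t) = X + t·d
  = (-2 + (-3)·2, -4 + (-1)·2, 3 + (-1)·2)
  = (-2 - 6, -4 - 2, 3 - 2)
  = (-8, -6, 1)

(-8, -6, 1)


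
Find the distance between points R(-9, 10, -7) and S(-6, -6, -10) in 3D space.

d = √[(x₂-x₁)² + (y₂-y₁)² + (z₂-z₁)²]
  = √[3² + (-16)² + (-3)²]
  = √[9 + 256 + 9]
  = √274
  ≈ 16.55

16.55


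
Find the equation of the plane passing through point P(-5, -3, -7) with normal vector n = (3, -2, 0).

The plane through P with normal n = (a, b, c) satisfies n·(r - P) = 0,
i.e. ax + by + cz = a·x₀ + b·y₀ + c·z₀.
d = 3·(-5) + (-2)·(-3) + 0·(-7)
  = -15 + 6 + 0
  = -9
Equation: 3x - 2y = -9

3x - 2y = -9


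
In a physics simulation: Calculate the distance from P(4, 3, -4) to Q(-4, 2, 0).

d = √[(x₂-x₁)² + (y₂-y₁)² + (z₂-z₁)²]
  = √[(-8)² + (-1)² + 4²]
  = √[64 + 1 + 16]
  = √81
  ≈ 9

9


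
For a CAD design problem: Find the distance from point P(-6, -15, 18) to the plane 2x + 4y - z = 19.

distance = |a·x₀ + b·y₀ + c·z₀ - d| / √(a² + b² + c²)
  = |2·(-6) + 4·(-15) + (-1)·18 - 19| / √(2² + 4² + (-1)²)
  = |-12 - 60 - 18 - 19| / √(4 + 16 + 1)
  = |-109| / √21
  = 109 / 4.583
  ≈ 23.79

23.79


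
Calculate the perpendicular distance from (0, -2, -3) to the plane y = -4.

distance = |a·x₀ + b·y₀ + c·z₀ - d| / √(a² + b² + c²)
  = |0·0 + 1·(-2) + 0·(-3) - (-4)| / √(0² + 1² + 0²)
  = |0 - 2 + 0 + 4| / √(0 + 1 + 0)
  = |2| / √1
  = 2 / 1
  ≈ 2

2


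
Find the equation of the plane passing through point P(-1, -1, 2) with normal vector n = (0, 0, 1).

The plane through P with normal n = (a, b, c) satisfies n·(r - P) = 0,
i.e. ax + by + cz = a·x₀ + b·y₀ + c·z₀.
d = 0·(-1) + 0·(-1) + 1·2
  = 0 + 0 + 2
  = 2
Equation: z = 2

z = 2


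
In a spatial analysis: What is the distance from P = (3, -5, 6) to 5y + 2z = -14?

distance = |a·x₀ + b·y₀ + c·z₀ - d| / √(a² + b² + c²)
  = |0·3 + 5·(-5) + 2·6 - (-14)| / √(0² + 5² + 2²)
  = |0 - 25 + 12 + 14| / √(0 + 25 + 4)
  = |1| / √29
  = 1 / 5.385
  ≈ 0.1857

0.1857


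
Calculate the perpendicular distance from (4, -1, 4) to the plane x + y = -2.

distance = |a·x₀ + b·y₀ + c·z₀ - d| / √(a² + b² + c²)
  = |1·4 + 1·(-1) + 0·4 - (-2)| / √(1² + 1² + 0²)
  = |4 - 1 + 0 + 2| / √(1 + 1 + 0)
  = |5| / √2
  = 5 / 1.414
  ≈ 3.536

3.536


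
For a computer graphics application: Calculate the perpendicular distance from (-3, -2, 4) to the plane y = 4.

distance = |a·x₀ + b·y₀ + c·z₀ - d| / √(a² + b² + c²)
  = |0·(-3) + 1·(-2) + 0·4 - 4| / √(0² + 1² + 0²)
  = |0 - 2 + 0 - 4| / √(0 + 1 + 0)
  = |-6| / √1
  = 6 / 1
  ≈ 6

6


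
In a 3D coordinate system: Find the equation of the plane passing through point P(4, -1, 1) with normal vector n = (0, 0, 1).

The plane through P with normal n = (a, b, c) satisfies n·(r - P) = 0,
i.e. ax + by + cz = a·x₀ + b·y₀ + c·z₀.
d = 0·4 + 0·(-1) + 1·1
  = 0 + 0 + 1
  = 1
Equation: z = 1

z = 1


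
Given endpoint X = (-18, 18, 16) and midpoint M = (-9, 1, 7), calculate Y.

Y = 2M - X
  = (2·(-9) - (-18), 2·1 - 18, 2·7 - 16)
  = (-18 + 18, 2 - 18, 14 - 16)
  = (0, -16, -2)

(0, -16, -2)


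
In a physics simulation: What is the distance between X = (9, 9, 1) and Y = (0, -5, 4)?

d = √[(x₂-x₁)² + (y₂-y₁)² + (z₂-z₁)²]
  = √[(-9)² + (-14)² + 3²]
  = √[81 + 196 + 9]
  = √286
  ≈ 16.91

16.91


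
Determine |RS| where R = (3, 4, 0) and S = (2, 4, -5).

d = √[(x₂-x₁)² + (y₂-y₁)² + (z₂-z₁)²]
  = √[(-1)² + 0² + (-5)²]
  = √[1 + 0 + 25]
  = √26
  ≈ 5.099

5.099


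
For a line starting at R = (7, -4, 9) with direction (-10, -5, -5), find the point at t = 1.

P(t) = R + t·d
  = (7 + (-10)·1, -4 + (-5)·1, 9 + (-5)·1)
  = (7 - 10, -4 - 5, 9 - 5)
  = (-3, -9, 4)

(-3, -9, 4)


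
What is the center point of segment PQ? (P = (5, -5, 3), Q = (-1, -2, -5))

M = ((x₁+x₂)/2, (y₁+y₂)/2, (z₁+z₂)/2)
  = ((5 - 1)/2, (-5 - 2)/2, (3 - 5)/2)
  = (4/2, -7/2, -2/2)
  = (2, -3.5, -1)

(2, -3.5, -1)


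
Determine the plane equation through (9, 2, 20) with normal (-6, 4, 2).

The plane through P with normal n = (a, b, c) satisfies n·(r - P) = 0,
i.e. ax + by + cz = a·x₀ + b·y₀ + c·z₀.
d = (-6)·9 + 4·2 + 2·20
  = -54 + 8 + 40
  = -6
Equation: -6x + 4y + 2z = -6

-6x + 4y + 2z = -6


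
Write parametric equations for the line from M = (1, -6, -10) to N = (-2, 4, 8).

Direction vector d = N - M = (-2 - 1, 4 + 6, 8 + 10) = (-3, 10, 18)
Parametric form r = M + t·d:
x = 1 - 3t, y = -6 + 10t, z = -10 + 18t

x = 1 - 3t, y = -6 + 10t, z = -10 + 18t


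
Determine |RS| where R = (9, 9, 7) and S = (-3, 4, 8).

d = √[(x₂-x₁)² + (y₂-y₁)² + (z₂-z₁)²]
  = √[(-12)² + (-5)² + 1²]
  = √[144 + 25 + 1]
  = √170
  ≈ 13.04

13.04


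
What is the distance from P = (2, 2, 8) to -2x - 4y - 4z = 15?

distance = |a·x₀ + b·y₀ + c·z₀ - d| / √(a² + b² + c²)
  = |(-2)·2 + (-4)·2 + (-4)·8 - 15| / √((-2)² + (-4)² + (-4)²)
  = |-4 - 8 - 32 - 15| / √(4 + 16 + 16)
  = |-59| / √36
  = 59 / 6
  ≈ 9.833

9.833


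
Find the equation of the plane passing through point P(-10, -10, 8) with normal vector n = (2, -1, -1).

The plane through P with normal n = (a, b, c) satisfies n·(r - P) = 0,
i.e. ax + by + cz = a·x₀ + b·y₀ + c·z₀.
d = 2·(-10) + (-1)·(-10) + (-1)·8
  = -20 + 10 - 8
  = -18
Equation: 2x - y - z = -18

2x - y - z = -18


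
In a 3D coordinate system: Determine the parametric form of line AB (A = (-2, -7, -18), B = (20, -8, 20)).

Direction vector d = B - A = (20 + 2, -8 + 7, 20 + 18) = (22, -1, 38)
Parametric form r = A + t·d:
x = -2 + 22t, y = -7 - t, z = -18 + 38t

x = -2 + 22t, y = -7 - t, z = -18 + 38t


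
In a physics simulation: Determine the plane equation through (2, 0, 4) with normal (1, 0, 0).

The plane through P with normal n = (a, b, c) satisfies n·(r - P) = 0,
i.e. ax + by + cz = a·x₀ + b·y₀ + c·z₀.
d = 1·2 + 0·0 + 0·4
  = 2 + 0 + 0
  = 2
Equation: x = 2

x = 2


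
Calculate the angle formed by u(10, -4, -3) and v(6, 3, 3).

u·v = 10·6 + (-4)·3 + (-3)·3 = 60 - 12 - 9 = 39
|u| = √(10² + (-4)² + (-3)²) = √125 ≈ 11.18
|v| = √(6² + 3² + 3²) = √54 ≈ 7.348
cos θ = (u·v)/(|u||v|) = 39/(11.18·7.348) ≈ 0.4747
θ = arccos(0.4747) ≈ 61.66°

61.66°


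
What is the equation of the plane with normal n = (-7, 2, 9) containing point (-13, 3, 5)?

The plane through P with normal n = (a, b, c) satisfies n·(r - P) = 0,
i.e. ax + by + cz = a·x₀ + b·y₀ + c·z₀.
d = (-7)·(-13) + 2·3 + 9·5
  = 91 + 6 + 45
  = 142
Equation: -7x + 2y + 9z = 142

-7x + 2y + 9z = 142


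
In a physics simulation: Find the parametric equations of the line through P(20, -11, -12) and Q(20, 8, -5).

Direction vector d = Q - P = (20 - 20, 8 + 11, -5 + 12) = (0, 19, 7)
Parametric form r = P + t·d:
x = 20, y = -11 + 19t, z = -12 + 7t

x = 20, y = -11 + 19t, z = -12 + 7t


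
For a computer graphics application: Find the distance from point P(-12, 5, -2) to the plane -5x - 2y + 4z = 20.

distance = |a·x₀ + b·y₀ + c·z₀ - d| / √(a² + b² + c²)
  = |(-5)·(-12) + (-2)·5 + 4·(-2) - 20| / √((-5)² + (-2)² + 4²)
  = |60 - 10 - 8 - 20| / √(25 + 4 + 16)
  = |22| / √45
  = 22 / 6.708
  ≈ 3.28

3.28


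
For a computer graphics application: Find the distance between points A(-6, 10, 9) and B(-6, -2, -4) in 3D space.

d = √[(x₂-x₁)² + (y₂-y₁)² + (z₂-z₁)²]
  = √[0² + (-12)² + (-13)²]
  = √[0 + 144 + 169]
  = √313
  ≈ 17.69

17.69


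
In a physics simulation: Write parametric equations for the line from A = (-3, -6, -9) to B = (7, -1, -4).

Direction vector d = B - A = (7 + 3, -1 + 6, -4 + 9) = (10, 5, 5)
Parametric form r = A + t·d:
x = -3 + 10t, y = -6 + 5t, z = -9 + 5t

x = -3 + 10t, y = -6 + 5t, z = -9 + 5t


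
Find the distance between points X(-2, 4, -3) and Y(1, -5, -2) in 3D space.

d = √[(x₂-x₁)² + (y₂-y₁)² + (z₂-z₁)²]
  = √[3² + (-9)² + 1²]
  = √[9 + 81 + 1]
  = √91
  ≈ 9.539

9.539


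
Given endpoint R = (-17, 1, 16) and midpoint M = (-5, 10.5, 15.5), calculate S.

S = 2M - R
  = (2·(-5) - (-17), 2·10.5 - 1, 2·15.5 - 16)
  = (-10 + 17, 21 - 1, 31 - 16)
  = (7, 20, 15)

(7, 20, 15)


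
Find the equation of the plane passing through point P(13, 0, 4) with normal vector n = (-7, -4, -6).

The plane through P with normal n = (a, b, c) satisfies n·(r - P) = 0,
i.e. ax + by + cz = a·x₀ + b·y₀ + c·z₀.
d = (-7)·13 + (-4)·0 + (-6)·4
  = -91 + 0 - 24
  = -115
Equation: -7x - 4y - 6z = -115

-7x - 4y - 6z = -115


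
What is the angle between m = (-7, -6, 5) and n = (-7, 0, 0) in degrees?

m·n = (-7)·(-7) + (-6)·0 + 5·0 = 49 + 0 + 0 = 49
|m| = √((-7)² + (-6)² + 5²) = √110 ≈ 10.49
|n| = √((-7)² + 0² + 0²) = √49 ≈ 7
cos θ = (m·n)/(|m||n|) = 49/(10.49·7) ≈ 0.6674
θ = arccos(0.6674) ≈ 48.13°

48.13°


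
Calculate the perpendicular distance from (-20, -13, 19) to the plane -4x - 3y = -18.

distance = |a·x₀ + b·y₀ + c·z₀ - d| / √(a² + b² + c²)
  = |(-4)·(-20) + (-3)·(-13) + 0·19 - (-18)| / √((-4)² + (-3)² + 0²)
  = |80 + 39 + 0 + 18| / √(16 + 9 + 0)
  = |137| / √25
  = 137 / 5
  ≈ 27.4

27.4


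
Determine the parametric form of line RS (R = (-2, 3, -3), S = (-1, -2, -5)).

Direction vector d = S - R = (-1 + 2, -2 - 3, -5 + 3) = (1, -5, -2)
Parametric form r = R + t·d:
x = -2 + t, y = 3 - 5t, z = -3 - 2t

x = -2 + t, y = 3 - 5t, z = -3 - 2t


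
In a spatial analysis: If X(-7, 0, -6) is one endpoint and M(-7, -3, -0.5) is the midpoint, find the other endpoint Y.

Y = 2M - X
  = (2·(-7) - (-7), 2·(-3) - 0, 2·(-0.5) - (-6))
  = (-14 + 7, -6 + 0, -1 + 6)
  = (-7, -6, 5)

(-7, -6, 5)


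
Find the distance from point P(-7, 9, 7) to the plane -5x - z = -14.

distance = |a·x₀ + b·y₀ + c·z₀ - d| / √(a² + b² + c²)
  = |(-5)·(-7) + 0·9 + (-1)·7 - (-14)| / √((-5)² + 0² + (-1)²)
  = |35 + 0 - 7 + 14| / √(25 + 0 + 1)
  = |42| / √26
  = 42 / 5.099
  ≈ 8.237

8.237


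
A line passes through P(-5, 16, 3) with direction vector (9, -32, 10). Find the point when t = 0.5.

P(t) = P + t·d
  = (-5 + 9·0.5, 16 + (-32)·0.5, 3 + 10·0.5)
  = (-5 + 4.5, 16 - 16, 3 + 5)
  = (-0.5, 0, 8)

(-0.5, 0, 8)


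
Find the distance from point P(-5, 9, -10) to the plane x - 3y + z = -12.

distance = |a·x₀ + b·y₀ + c·z₀ - d| / √(a² + b² + c²)
  = |1·(-5) + (-3)·9 + 1·(-10) - (-12)| / √(1² + (-3)² + 1²)
  = |-5 - 27 - 10 + 12| / √(1 + 9 + 1)
  = |-30| / √11
  = 30 / 3.317
  ≈ 9.045

9.045


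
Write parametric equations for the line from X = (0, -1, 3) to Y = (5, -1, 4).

Direction vector d = Y - X = (5 + 0, -1 + 1, 4 - 3) = (5, 0, 1)
Parametric form r = X + t·d:
x = 0 + 5t, y = -1, z = 3 + t

x = 0 + 5t, y = -1, z = 3 + t


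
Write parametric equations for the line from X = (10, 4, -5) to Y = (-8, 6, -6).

Direction vector d = Y - X = (-8 - 10, 6 - 4, -6 + 5) = (-18, 2, -1)
Parametric form r = X + t·d:
x = 10 - 18t, y = 4 + 2t, z = -5 - t

x = 10 - 18t, y = 4 + 2t, z = -5 - t


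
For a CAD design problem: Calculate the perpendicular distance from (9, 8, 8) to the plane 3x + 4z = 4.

distance = |a·x₀ + b·y₀ + c·z₀ - d| / √(a² + b² + c²)
  = |3·9 + 0·8 + 4·8 - 4| / √(3² + 0² + 4²)
  = |27 + 0 + 32 - 4| / √(9 + 0 + 16)
  = |55| / √25
  = 55 / 5
  ≈ 11

11


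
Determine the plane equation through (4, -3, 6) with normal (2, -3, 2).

The plane through P with normal n = (a, b, c) satisfies n·(r - P) = 0,
i.e. ax + by + cz = a·x₀ + b·y₀ + c·z₀.
d = 2·4 + (-3)·(-3) + 2·6
  = 8 + 9 + 12
  = 29
Equation: 2x - 3y + 2z = 29

2x - 3y + 2z = 29


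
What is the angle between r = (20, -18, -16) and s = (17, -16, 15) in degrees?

r·s = 20·17 + (-18)·(-16) + (-16)·15 = 340 + 288 - 240 = 388
|r| = √(20² + (-18)² + (-16)²) = √980 ≈ 31.3
|s| = √(17² + (-16)² + 15²) = √770 ≈ 27.75
cos θ = (r·s)/(|r||s|) = 388/(31.3·27.75) ≈ 0.4467
θ = arccos(0.4467) ≈ 63.47°

63.47°


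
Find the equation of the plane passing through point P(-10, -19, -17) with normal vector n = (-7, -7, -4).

The plane through P with normal n = (a, b, c) satisfies n·(r - P) = 0,
i.e. ax + by + cz = a·x₀ + b·y₀ + c·z₀.
d = (-7)·(-10) + (-7)·(-19) + (-4)·(-17)
  = 70 + 133 + 68
  = 271
Equation: -7x - 7y - 4z = 271

-7x - 7y - 4z = 271


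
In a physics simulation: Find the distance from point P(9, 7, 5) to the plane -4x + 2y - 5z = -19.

distance = |a·x₀ + b·y₀ + c·z₀ - d| / √(a² + b² + c²)
  = |(-4)·9 + 2·7 + (-5)·5 - (-19)| / √((-4)² + 2² + (-5)²)
  = |-36 + 14 - 25 + 19| / √(16 + 4 + 25)
  = |-28| / √45
  = 28 / 6.708
  ≈ 4.174

4.174


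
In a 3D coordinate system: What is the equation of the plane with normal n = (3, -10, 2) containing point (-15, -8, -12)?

The plane through P with normal n = (a, b, c) satisfies n·(r - P) = 0,
i.e. ax + by + cz = a·x₀ + b·y₀ + c·z₀.
d = 3·(-15) + (-10)·(-8) + 2·(-12)
  = -45 + 80 - 24
  = 11
Equation: 3x - 10y + 2z = 11

3x - 10y + 2z = 11


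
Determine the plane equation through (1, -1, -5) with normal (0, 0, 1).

The plane through P with normal n = (a, b, c) satisfies n·(r - P) = 0,
i.e. ax + by + cz = a·x₀ + b·y₀ + c·z₀.
d = 0·1 + 0·(-1) + 1·(-5)
  = 0 + 0 - 5
  = -5
Equation: z = -5

z = -5


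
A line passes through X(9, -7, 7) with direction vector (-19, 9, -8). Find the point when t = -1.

P(t) = X + t·d
  = (9 + (-19)·(-1), -7 + 9·(-1), 7 + (-8)·(-1))
  = (9 + 19, -7 - 9, 7 + 8)
  = (28, -16, 15)

(28, -16, 15)


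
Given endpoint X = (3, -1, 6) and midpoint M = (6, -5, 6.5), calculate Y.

Y = 2M - X
  = (2·6 - 3, 2·(-5) - (-1), 2·6.5 - 6)
  = (12 - 3, -10 + 1, 13 - 6)
  = (9, -9, 7)

(9, -9, 7)


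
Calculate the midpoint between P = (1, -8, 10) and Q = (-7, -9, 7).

M = ((x₁+x₂)/2, (y₁+y₂)/2, (z₁+z₂)/2)
  = ((1 - 7)/2, (-8 - 9)/2, (10 + 7)/2)
  = (-6/2, -17/2, 17/2)
  = (-3, -8.5, 8.5)

(-3, -8.5, 8.5)


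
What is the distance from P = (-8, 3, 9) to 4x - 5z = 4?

distance = |a·x₀ + b·y₀ + c·z₀ - d| / √(a² + b² + c²)
  = |4·(-8) + 0·3 + (-5)·9 - 4| / √(4² + 0² + (-5)²)
  = |-32 + 0 - 45 - 4| / √(16 + 0 + 25)
  = |-81| / √41
  = 81 / 6.403
  ≈ 12.65

12.65


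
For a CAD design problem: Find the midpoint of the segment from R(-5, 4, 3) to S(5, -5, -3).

M = ((x₁+x₂)/2, (y₁+y₂)/2, (z₁+z₂)/2)
  = ((-5 + 5)/2, (4 - 5)/2, (3 - 3)/2)
  = (0/2, -1/2, 0/2)
  = (0, -0.5, 0)

(0, -0.5, 0)


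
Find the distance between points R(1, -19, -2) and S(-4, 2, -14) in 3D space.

d = √[(x₂-x₁)² + (y₂-y₁)² + (z₂-z₁)²]
  = √[(-5)² + 21² + (-12)²]
  = √[25 + 441 + 144]
  = √610
  ≈ 24.7

24.7


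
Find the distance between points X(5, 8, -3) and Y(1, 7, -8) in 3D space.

d = √[(x₂-x₁)² + (y₂-y₁)² + (z₂-z₁)²]
  = √[(-4)² + (-1)² + (-5)²]
  = √[16 + 1 + 25]
  = √42
  ≈ 6.481

6.481


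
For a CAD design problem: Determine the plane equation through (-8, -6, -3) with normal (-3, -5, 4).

The plane through P with normal n = (a, b, c) satisfies n·(r - P) = 0,
i.e. ax + by + cz = a·x₀ + b·y₀ + c·z₀.
d = (-3)·(-8) + (-5)·(-6) + 4·(-3)
  = 24 + 30 - 12
  = 42
Equation: -3x - 5y + 4z = 42

-3x - 5y + 4z = 42


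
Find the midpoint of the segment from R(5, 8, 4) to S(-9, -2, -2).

M = ((x₁+x₂)/2, (y₁+y₂)/2, (z₁+z₂)/2)
  = ((5 - 9)/2, (8 - 2)/2, (4 - 2)/2)
  = (-4/2, 6/2, 2/2)
  = (-2, 3, 1)

(-2, 3, 1)


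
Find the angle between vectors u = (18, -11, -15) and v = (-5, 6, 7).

u·v = 18·(-5) + (-11)·6 + (-15)·7 = -90 - 66 - 105 = -261
|u| = √(18² + (-11)² + (-15)²) = √670 ≈ 25.88
|v| = √((-5)² + 6² + 7²) = √110 ≈ 10.49
cos θ = (u·v)/(|u||v|) = -261/(25.88·10.49) ≈ -0.9614
θ = arccos(-0.9614) ≈ 164°

164°


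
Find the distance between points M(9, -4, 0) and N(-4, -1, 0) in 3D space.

d = √[(x₂-x₁)² + (y₂-y₁)² + (z₂-z₁)²]
  = √[(-13)² + 3² + 0²]
  = √[169 + 9 + 0]
  = √178
  ≈ 13.34

13.34


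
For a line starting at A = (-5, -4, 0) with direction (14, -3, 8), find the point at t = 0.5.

P(t) = A + t·d
  = (-5 + 14·0.5, -4 + (-3)·0.5, 0 + 8·0.5)
  = (-5 + 7, -4 - 1.5, 0 + 4)
  = (2, -5.5, 4)

(2, -5.5, 4)


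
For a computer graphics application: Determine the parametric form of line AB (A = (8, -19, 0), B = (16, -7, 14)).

Direction vector d = B - A = (16 - 8, -7 + 19, 14 + 0) = (8, 12, 14)
Parametric form r = A + t·d:
x = 8 + 8t, y = -19 + 12t, z = 0 + 14t

x = 8 + 8t, y = -19 + 12t, z = 0 + 14t


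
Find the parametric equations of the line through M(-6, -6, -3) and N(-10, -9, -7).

Direction vector d = N - M = (-10 + 6, -9 + 6, -7 + 3) = (-4, -3, -4)
Parametric form r = M + t·d:
x = -6 - 4t, y = -6 - 3t, z = -3 - 4t

x = -6 - 4t, y = -6 - 3t, z = -3 - 4t


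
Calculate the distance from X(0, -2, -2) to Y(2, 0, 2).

d = √[(x₂-x₁)² + (y₂-y₁)² + (z₂-z₁)²]
  = √[2² + 2² + 4²]
  = √[4 + 4 + 16]
  = √24
  ≈ 4.899

4.899


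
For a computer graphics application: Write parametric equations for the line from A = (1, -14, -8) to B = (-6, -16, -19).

Direction vector d = B - A = (-6 - 1, -16 + 14, -19 + 8) = (-7, -2, -11)
Parametric form r = A + t·d:
x = 1 - 7t, y = -14 - 2t, z = -8 - 11t

x = 1 - 7t, y = -14 - 2t, z = -8 - 11t


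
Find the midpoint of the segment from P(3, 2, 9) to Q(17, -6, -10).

M = ((x₁+x₂)/2, (y₁+y₂)/2, (z₁+z₂)/2)
  = ((3 + 17)/2, (2 - 6)/2, (9 - 10)/2)
  = (20/2, -4/2, -1/2)
  = (10, -2, -0.5)

(10, -2, -0.5)


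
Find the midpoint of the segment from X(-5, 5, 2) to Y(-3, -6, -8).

M = ((x₁+x₂)/2, (y₁+y₂)/2, (z₁+z₂)/2)
  = ((-5 - 3)/2, (5 - 6)/2, (2 - 8)/2)
  = (-8/2, -1/2, -6/2)
  = (-4, -0.5, -3)

(-4, -0.5, -3)


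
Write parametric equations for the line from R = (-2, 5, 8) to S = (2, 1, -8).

Direction vector d = S - R = (2 + 2, 1 - 5, -8 - 8) = (4, -4, -16)
Parametric form r = R + t·d:
x = -2 + 4t, y = 5 - 4t, z = 8 - 16t

x = -2 + 4t, y = 5 - 4t, z = 8 - 16t


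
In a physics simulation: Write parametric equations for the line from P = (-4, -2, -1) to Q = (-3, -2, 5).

Direction vector d = Q - P = (-3 + 4, -2 + 2, 5 + 1) = (1, 0, 6)
Parametric form r = P + t·d:
x = -4 + t, y = -2, z = -1 + 6t

x = -4 + t, y = -2, z = -1 + 6t


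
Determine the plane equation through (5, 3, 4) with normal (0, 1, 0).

The plane through P with normal n = (a, b, c) satisfies n·(r - P) = 0,
i.e. ax + by + cz = a·x₀ + b·y₀ + c·z₀.
d = 0·5 + 1·3 + 0·4
  = 0 + 3 + 0
  = 3
Equation: y = 3

y = 3


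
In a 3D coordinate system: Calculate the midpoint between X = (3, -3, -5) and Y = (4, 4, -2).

M = ((x₁+x₂)/2, (y₁+y₂)/2, (z₁+z₂)/2)
  = ((3 + 4)/2, (-3 + 4)/2, (-5 - 2)/2)
  = (7/2, 1/2, -7/2)
  = (3.5, 0.5, -3.5)

(3.5, 0.5, -3.5)


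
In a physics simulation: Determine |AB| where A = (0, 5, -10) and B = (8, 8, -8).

d = √[(x₂-x₁)² + (y₂-y₁)² + (z₂-z₁)²]
  = √[8² + 3² + 2²]
  = √[64 + 9 + 4]
  = √77
  ≈ 8.775

8.775


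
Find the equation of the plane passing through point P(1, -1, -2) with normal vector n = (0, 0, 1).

The plane through P with normal n = (a, b, c) satisfies n·(r - P) = 0,
i.e. ax + by + cz = a·x₀ + b·y₀ + c·z₀.
d = 0·1 + 0·(-1) + 1·(-2)
  = 0 + 0 - 2
  = -2
Equation: z = -2

z = -2


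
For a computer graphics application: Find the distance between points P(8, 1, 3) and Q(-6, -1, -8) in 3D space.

d = √[(x₂-x₁)² + (y₂-y₁)² + (z₂-z₁)²]
  = √[(-14)² + (-2)² + (-11)²]
  = √[196 + 4 + 121]
  = √321
  ≈ 17.92

17.92


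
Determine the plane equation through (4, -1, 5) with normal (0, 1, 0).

The plane through P with normal n = (a, b, c) satisfies n·(r - P) = 0,
i.e. ax + by + cz = a·x₀ + b·y₀ + c·z₀.
d = 0·4 + 1·(-1) + 0·5
  = 0 - 1 + 0
  = -1
Equation: y = -1

y = -1


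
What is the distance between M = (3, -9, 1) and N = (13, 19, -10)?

d = √[(x₂-x₁)² + (y₂-y₁)² + (z₂-z₁)²]
  = √[10² + 28² + (-11)²]
  = √[100 + 784 + 121]
  = √1005
  ≈ 31.7

31.7


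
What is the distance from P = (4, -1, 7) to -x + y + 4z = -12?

distance = |a·x₀ + b·y₀ + c·z₀ - d| / √(a² + b² + c²)
  = |(-1)·4 + 1·(-1) + 4·7 - (-12)| / √((-1)² + 1² + 4²)
  = |-4 - 1 + 28 + 12| / √(1 + 1 + 16)
  = |35| / √18
  = 35 / 4.243
  ≈ 8.25

8.25


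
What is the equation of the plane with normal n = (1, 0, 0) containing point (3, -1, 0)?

The plane through P with normal n = (a, b, c) satisfies n·(r - P) = 0,
i.e. ax + by + cz = a·x₀ + b·y₀ + c·z₀.
d = 1·3 + 0·(-1) + 0·0
  = 3 + 0 + 0
  = 3
Equation: x = 3

x = 3


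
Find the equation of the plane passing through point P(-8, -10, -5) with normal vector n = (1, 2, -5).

The plane through P with normal n = (a, b, c) satisfies n·(r - P) = 0,
i.e. ax + by + cz = a·x₀ + b·y₀ + c·z₀.
d = 1·(-8) + 2·(-10) + (-5)·(-5)
  = -8 - 20 + 25
  = -3
Equation: x + 2y - 5z = -3

x + 2y - 5z = -3


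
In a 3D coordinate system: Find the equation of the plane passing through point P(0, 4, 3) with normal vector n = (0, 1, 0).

The plane through P with normal n = (a, b, c) satisfies n·(r - P) = 0,
i.e. ax + by + cz = a·x₀ + b·y₀ + c·z₀.
d = 0·0 + 1·4 + 0·3
  = 0 + 4 + 0
  = 4
Equation: y = 4

y = 4


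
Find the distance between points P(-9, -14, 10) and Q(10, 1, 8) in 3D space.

d = √[(x₂-x₁)² + (y₂-y₁)² + (z₂-z₁)²]
  = √[19² + 15² + (-2)²]
  = √[361 + 225 + 4]
  = √590
  ≈ 24.29

24.29


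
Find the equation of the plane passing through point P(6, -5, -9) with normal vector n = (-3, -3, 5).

The plane through P with normal n = (a, b, c) satisfies n·(r - P) = 0,
i.e. ax + by + cz = a·x₀ + b·y₀ + c·z₀.
d = (-3)·6 + (-3)·(-5) + 5·(-9)
  = -18 + 15 - 45
  = -48
Equation: -3x - 3y + 5z = -48

-3x - 3y + 5z = -48


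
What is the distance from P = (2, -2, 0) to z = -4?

distance = |a·x₀ + b·y₀ + c·z₀ - d| / √(a² + b² + c²)
  = |0·2 + 0·(-2) + 1·0 - (-4)| / √(0² + 0² + 1²)
  = |0 + 0 + 0 + 4| / √(0 + 0 + 1)
  = |4| / √1
  = 4 / 1
  ≈ 4

4


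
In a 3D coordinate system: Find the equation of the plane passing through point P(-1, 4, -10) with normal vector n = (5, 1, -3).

The plane through P with normal n = (a, b, c) satisfies n·(r - P) = 0,
i.e. ax + by + cz = a·x₀ + b·y₀ + c·z₀.
d = 5·(-1) + 1·4 + (-3)·(-10)
  = -5 + 4 + 30
  = 29
Equation: 5x + y - 3z = 29

5x + y - 3z = 29


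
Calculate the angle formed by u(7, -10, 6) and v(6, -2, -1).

u·v = 7·6 + (-10)·(-2) + 6·(-1) = 42 + 20 - 6 = 56
|u| = √(7² + (-10)² + 6²) = √185 ≈ 13.6
|v| = √(6² + (-2)² + (-1)²) = √41 ≈ 6.403
cos θ = (u·v)/(|u||v|) = 56/(13.6·6.403) ≈ 0.643
θ = arccos(0.643) ≈ 49.98°

49.98°


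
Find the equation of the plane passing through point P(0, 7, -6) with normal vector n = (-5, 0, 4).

The plane through P with normal n = (a, b, c) satisfies n·(r - P) = 0,
i.e. ax + by + cz = a·x₀ + b·y₀ + c·z₀.
d = (-5)·0 + 0·7 + 4·(-6)
  = 0 + 0 - 24
  = -24
Equation: -5x + 4z = -24

-5x + 4z = -24


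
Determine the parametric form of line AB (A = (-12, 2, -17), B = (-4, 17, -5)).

Direction vector d = B - A = (-4 + 12, 17 - 2, -5 + 17) = (8, 15, 12)
Parametric form r = A + t·d:
x = -12 + 8t, y = 2 + 15t, z = -17 + 12t

x = -12 + 8t, y = 2 + 15t, z = -17 + 12t


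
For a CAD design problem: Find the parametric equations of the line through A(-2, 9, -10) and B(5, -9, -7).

Direction vector d = B - A = (5 + 2, -9 - 9, -7 + 10) = (7, -18, 3)
Parametric form r = A + t·d:
x = -2 + 7t, y = 9 - 18t, z = -10 + 3t

x = -2 + 7t, y = 9 - 18t, z = -10 + 3t


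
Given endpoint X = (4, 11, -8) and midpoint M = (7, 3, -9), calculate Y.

Y = 2M - X
  = (2·7 - 4, 2·3 - 11, 2·(-9) - (-8))
  = (14 - 4, 6 - 11, -18 + 8)
  = (10, -5, -10)

(10, -5, -10)


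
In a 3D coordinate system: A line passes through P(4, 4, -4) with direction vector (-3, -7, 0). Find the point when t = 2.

P(t) = P + t·d
  = (4 + (-3)·2, 4 + (-7)·2, -4 + 0·2)
  = (4 - 6, 4 - 14, -4 + 0)
  = (-2, -10, -4)

(-2, -10, -4)


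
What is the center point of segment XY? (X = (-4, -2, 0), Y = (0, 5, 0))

M = ((x₁+x₂)/2, (y₁+y₂)/2, (z₁+z₂)/2)
  = ((-4 + 0)/2, (-2 + 5)/2, (0 + 0)/2)
  = (-4/2, 3/2, 0/2)
  = (-2, 1.5, 0)

(-2, 1.5, 0)


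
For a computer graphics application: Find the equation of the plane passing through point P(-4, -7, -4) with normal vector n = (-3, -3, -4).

The plane through P with normal n = (a, b, c) satisfies n·(r - P) = 0,
i.e. ax + by + cz = a·x₀ + b·y₀ + c·z₀.
d = (-3)·(-4) + (-3)·(-7) + (-4)·(-4)
  = 12 + 21 + 16
  = 49
Equation: -3x - 3y - 4z = 49

-3x - 3y - 4z = 49


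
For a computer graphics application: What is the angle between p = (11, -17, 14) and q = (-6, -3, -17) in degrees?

p·q = 11·(-6) + (-17)·(-3) + 14·(-17) = -66 + 51 - 238 = -253
|p| = √(11² + (-17)² + 14²) = √606 ≈ 24.62
|q| = √((-6)² + (-3)² + (-17)²) = √334 ≈ 18.28
cos θ = (p·q)/(|p||q|) = -253/(24.62·18.28) ≈ -0.5624
θ = arccos(-0.5624) ≈ 124.2°

124.2°


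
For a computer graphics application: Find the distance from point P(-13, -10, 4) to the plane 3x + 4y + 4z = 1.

distance = |a·x₀ + b·y₀ + c·z₀ - d| / √(a² + b² + c²)
  = |3·(-13) + 4·(-10) + 4·4 - 1| / √(3² + 4² + 4²)
  = |-39 - 40 + 16 - 1| / √(9 + 16 + 16)
  = |-64| / √41
  = 64 / 6.403
  ≈ 9.995

9.995


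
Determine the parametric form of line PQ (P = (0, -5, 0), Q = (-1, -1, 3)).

Direction vector d = Q - P = (-1 + 0, -1 + 5, 3 + 0) = (-1, 4, 3)
Parametric form r = P + t·d:
x = 0 - t, y = -5 + 4t, z = 0 + 3t

x = 0 - t, y = -5 + 4t, z = 0 + 3t


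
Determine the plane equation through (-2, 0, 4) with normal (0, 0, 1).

The plane through P with normal n = (a, b, c) satisfies n·(r - P) = 0,
i.e. ax + by + cz = a·x₀ + b·y₀ + c·z₀.
d = 0·(-2) + 0·0 + 1·4
  = 0 + 0 + 4
  = 4
Equation: z = 4

z = 4


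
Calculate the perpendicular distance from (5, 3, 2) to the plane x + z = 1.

distance = |a·x₀ + b·y₀ + c·z₀ - d| / √(a² + b² + c²)
  = |1·5 + 0·3 + 1·2 - 1| / √(1² + 0² + 1²)
  = |5 + 0 + 2 - 1| / √(1 + 0 + 1)
  = |6| / √2
  = 6 / 1.414
  ≈ 4.243

4.243


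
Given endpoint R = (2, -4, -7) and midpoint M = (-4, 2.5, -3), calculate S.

S = 2M - R
  = (2·(-4) - 2, 2·2.5 - (-4), 2·(-3) - (-7))
  = (-8 - 2, 5 + 4, -6 + 7)
  = (-10, 9, 1)

(-10, 9, 1)


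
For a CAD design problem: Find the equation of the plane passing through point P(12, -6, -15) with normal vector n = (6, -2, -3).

The plane through P with normal n = (a, b, c) satisfies n·(r - P) = 0,
i.e. ax + by + cz = a·x₀ + b·y₀ + c·z₀.
d = 6·12 + (-2)·(-6) + (-3)·(-15)
  = 72 + 12 + 45
  = 129
Equation: 6x - 2y - 3z = 129

6x - 2y - 3z = 129


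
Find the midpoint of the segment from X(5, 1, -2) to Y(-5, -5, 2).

M = ((x₁+x₂)/2, (y₁+y₂)/2, (z₁+z₂)/2)
  = ((5 - 5)/2, (1 - 5)/2, (-2 + 2)/2)
  = (0/2, -4/2, 0/2)
  = (0, -2, 0)

(0, -2, 0)


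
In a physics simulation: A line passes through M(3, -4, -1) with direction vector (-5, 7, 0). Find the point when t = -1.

P(t) = M + t·d
  = (3 + (-5)·(-1), -4 + 7·(-1), -1 + 0·(-1))
  = (3 + 5, -4 - 7, -1 + 0)
  = (8, -11, -1)

(8, -11, -1)


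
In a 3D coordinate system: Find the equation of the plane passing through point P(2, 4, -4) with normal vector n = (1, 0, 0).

The plane through P with normal n = (a, b, c) satisfies n·(r - P) = 0,
i.e. ax + by + cz = a·x₀ + b·y₀ + c·z₀.
d = 1·2 + 0·4 + 0·(-4)
  = 2 + 0 + 0
  = 2
Equation: x = 2

x = 2


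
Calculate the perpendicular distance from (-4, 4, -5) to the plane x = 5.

distance = |a·x₀ + b·y₀ + c·z₀ - d| / √(a² + b² + c²)
  = |1·(-4) + 0·4 + 0·(-5) - 5| / √(1² + 0² + 0²)
  = |-4 + 0 + 0 - 5| / √(1 + 0 + 0)
  = |-9| / √1
  = 9 / 1
  ≈ 9

9


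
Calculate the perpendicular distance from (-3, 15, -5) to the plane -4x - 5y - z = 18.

distance = |a·x₀ + b·y₀ + c·z₀ - d| / √(a² + b² + c²)
  = |(-4)·(-3) + (-5)·15 + (-1)·(-5) - 18| / √((-4)² + (-5)² + (-1)²)
  = |12 - 75 + 5 - 18| / √(16 + 25 + 1)
  = |-76| / √42
  = 76 / 6.481
  ≈ 11.73

11.73


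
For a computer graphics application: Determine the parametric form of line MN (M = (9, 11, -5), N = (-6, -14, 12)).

Direction vector d = N - M = (-6 - 9, -14 - 11, 12 + 5) = (-15, -25, 17)
Parametric form r = M + t·d:
x = 9 - 15t, y = 11 - 25t, z = -5 + 17t

x = 9 - 15t, y = 11 - 25t, z = -5 + 17t


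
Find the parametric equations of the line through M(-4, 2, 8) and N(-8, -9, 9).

Direction vector d = N - M = (-8 + 4, -9 - 2, 9 - 8) = (-4, -11, 1)
Parametric form r = M + t·d:
x = -4 - 4t, y = 2 - 11t, z = 8 + t

x = -4 - 4t, y = 2 - 11t, z = 8 + t


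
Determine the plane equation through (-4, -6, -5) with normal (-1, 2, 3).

The plane through P with normal n = (a, b, c) satisfies n·(r - P) = 0,
i.e. ax + by + cz = a·x₀ + b·y₀ + c·z₀.
d = (-1)·(-4) + 2·(-6) + 3·(-5)
  = 4 - 12 - 15
  = -23
Equation: -x + 2y + 3z = -23

-x + 2y + 3z = -23


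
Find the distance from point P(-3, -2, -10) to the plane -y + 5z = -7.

distance = |a·x₀ + b·y₀ + c·z₀ - d| / √(a² + b² + c²)
  = |0·(-3) + (-1)·(-2) + 5·(-10) - (-7)| / √(0² + (-1)² + 5²)
  = |0 + 2 - 50 + 7| / √(0 + 1 + 25)
  = |-41| / √26
  = 41 / 5.099
  ≈ 8.041

8.041


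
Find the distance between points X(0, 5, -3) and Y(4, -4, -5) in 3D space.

d = √[(x₂-x₁)² + (y₂-y₁)² + (z₂-z₁)²]
  = √[4² + (-9)² + (-2)²]
  = √[16 + 81 + 4]
  = √101
  ≈ 10.05

10.05


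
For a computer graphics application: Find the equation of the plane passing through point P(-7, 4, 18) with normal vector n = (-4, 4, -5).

The plane through P with normal n = (a, b, c) satisfies n·(r - P) = 0,
i.e. ax + by + cz = a·x₀ + b·y₀ + c·z₀.
d = (-4)·(-7) + 4·4 + (-5)·18
  = 28 + 16 - 90
  = -46
Equation: -4x + 4y - 5z = -46

-4x + 4y - 5z = -46


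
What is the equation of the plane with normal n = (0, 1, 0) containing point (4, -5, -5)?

The plane through P with normal n = (a, b, c) satisfies n·(r - P) = 0,
i.e. ax + by + cz = a·x₀ + b·y₀ + c·z₀.
d = 0·4 + 1·(-5) + 0·(-5)
  = 0 - 5 + 0
  = -5
Equation: y = -5

y = -5


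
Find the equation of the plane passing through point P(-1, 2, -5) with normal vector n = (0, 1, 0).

The plane through P with normal n = (a, b, c) satisfies n·(r - P) = 0,
i.e. ax + by + cz = a·x₀ + b·y₀ + c·z₀.
d = 0·(-1) + 1·2 + 0·(-5)
  = 0 + 2 + 0
  = 2
Equation: y = 2

y = 2


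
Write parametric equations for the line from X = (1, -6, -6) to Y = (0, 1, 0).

Direction vector d = Y - X = (0 - 1, 1 + 6, 0 + 6) = (-1, 7, 6)
Parametric form r = X + t·d:
x = 1 - t, y = -6 + 7t, z = -6 + 6t

x = 1 - t, y = -6 + 7t, z = -6 + 6t


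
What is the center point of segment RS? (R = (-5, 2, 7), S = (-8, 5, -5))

M = ((x₁+x₂)/2, (y₁+y₂)/2, (z₁+z₂)/2)
  = ((-5 - 8)/2, (2 + 5)/2, (7 - 5)/2)
  = (-13/2, 7/2, 2/2)
  = (-6.5, 3.5, 1)

(-6.5, 3.5, 1)


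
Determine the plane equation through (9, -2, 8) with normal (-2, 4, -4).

The plane through P with normal n = (a, b, c) satisfies n·(r - P) = 0,
i.e. ax + by + cz = a·x₀ + b·y₀ + c·z₀.
d = (-2)·9 + 4·(-2) + (-4)·8
  = -18 - 8 - 32
  = -58
Equation: -2x + 4y - 4z = -58

-2x + 4y - 4z = -58


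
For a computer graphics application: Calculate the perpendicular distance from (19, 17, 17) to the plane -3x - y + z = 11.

distance = |a·x₀ + b·y₀ + c·z₀ - d| / √(a² + b² + c²)
  = |(-3)·19 + (-1)·17 + 1·17 - 11| / √((-3)² + (-1)² + 1²)
  = |-57 - 17 + 17 - 11| / √(9 + 1 + 1)
  = |-68| / √11
  = 68 / 3.317
  ≈ 20.5

20.5


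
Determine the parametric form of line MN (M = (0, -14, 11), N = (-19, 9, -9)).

Direction vector d = N - M = (-19 + 0, 9 + 14, -9 - 11) = (-19, 23, -20)
Parametric form r = M + t·d:
x = 0 - 19t, y = -14 + 23t, z = 11 - 20t

x = 0 - 19t, y = -14 + 23t, z = 11 - 20t


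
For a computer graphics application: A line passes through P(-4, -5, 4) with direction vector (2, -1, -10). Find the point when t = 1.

P(t) = P + t·d
  = (-4 + 2·1, -5 + (-1)·1, 4 + (-10)·1)
  = (-4 + 2, -5 - 1, 4 - 10)
  = (-2, -6, -6)

(-2, -6, -6)


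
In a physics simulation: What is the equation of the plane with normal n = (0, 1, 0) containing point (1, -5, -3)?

The plane through P with normal n = (a, b, c) satisfies n·(r - P) = 0,
i.e. ax + by + cz = a·x₀ + b·y₀ + c·z₀.
d = 0·1 + 1·(-5) + 0·(-3)
  = 0 - 5 + 0
  = -5
Equation: y = -5

y = -5


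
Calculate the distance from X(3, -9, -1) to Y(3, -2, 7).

d = √[(x₂-x₁)² + (y₂-y₁)² + (z₂-z₁)²]
  = √[0² + 7² + 8²]
  = √[0 + 49 + 64]
  = √113
  ≈ 10.63

10.63


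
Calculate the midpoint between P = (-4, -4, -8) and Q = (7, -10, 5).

M = ((x₁+x₂)/2, (y₁+y₂)/2, (z₁+z₂)/2)
  = ((-4 + 7)/2, (-4 - 10)/2, (-8 + 5)/2)
  = (3/2, -14/2, -3/2)
  = (1.5, -7, -1.5)

(1.5, -7, -1.5)


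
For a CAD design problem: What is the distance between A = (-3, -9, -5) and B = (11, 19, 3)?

d = √[(x₂-x₁)² + (y₂-y₁)² + (z₂-z₁)²]
  = √[14² + 28² + 8²]
  = √[196 + 784 + 64]
  = √1044
  ≈ 32.31

32.31


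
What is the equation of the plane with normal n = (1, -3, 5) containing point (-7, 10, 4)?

The plane through P with normal n = (a, b, c) satisfies n·(r - P) = 0,
i.e. ax + by + cz = a·x₀ + b·y₀ + c·z₀.
d = 1·(-7) + (-3)·10 + 5·4
  = -7 - 30 + 20
  = -17
Equation: x - 3y + 5z = -17

x - 3y + 5z = -17


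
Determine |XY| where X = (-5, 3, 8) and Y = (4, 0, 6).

d = √[(x₂-x₁)² + (y₂-y₁)² + (z₂-z₁)²]
  = √[9² + (-3)² + (-2)²]
  = √[81 + 9 + 4]
  = √94
  ≈ 9.695

9.695


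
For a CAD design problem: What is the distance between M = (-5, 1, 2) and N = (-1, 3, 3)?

d = √[(x₂-x₁)² + (y₂-y₁)² + (z₂-z₁)²]
  = √[4² + 2² + 1²]
  = √[16 + 4 + 1]
  = √21
  ≈ 4.583

4.583
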